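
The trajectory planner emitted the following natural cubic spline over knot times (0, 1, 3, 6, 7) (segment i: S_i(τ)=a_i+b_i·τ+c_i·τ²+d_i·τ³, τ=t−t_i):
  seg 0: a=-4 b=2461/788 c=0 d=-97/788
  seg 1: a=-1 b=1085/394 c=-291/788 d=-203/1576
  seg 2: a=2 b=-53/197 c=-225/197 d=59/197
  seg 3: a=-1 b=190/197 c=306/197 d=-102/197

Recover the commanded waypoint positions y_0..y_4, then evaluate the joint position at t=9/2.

y_0 = S_0(0) = a_0 = -4
y_1 = S_1(0) = a_1 = -1
y_2 = S_2(0) = a_2 = 2
y_3 = S_3(0) = a_3 = -1
y_4 = S_3(1) = 1
t_q=9/2 is in segment 2 (τ=3/2); S_2(τ)=59/1576

y_0=-4 y_1=-1 y_2=2 y_3=-1 y_4=1
S(9/2) = 59/1576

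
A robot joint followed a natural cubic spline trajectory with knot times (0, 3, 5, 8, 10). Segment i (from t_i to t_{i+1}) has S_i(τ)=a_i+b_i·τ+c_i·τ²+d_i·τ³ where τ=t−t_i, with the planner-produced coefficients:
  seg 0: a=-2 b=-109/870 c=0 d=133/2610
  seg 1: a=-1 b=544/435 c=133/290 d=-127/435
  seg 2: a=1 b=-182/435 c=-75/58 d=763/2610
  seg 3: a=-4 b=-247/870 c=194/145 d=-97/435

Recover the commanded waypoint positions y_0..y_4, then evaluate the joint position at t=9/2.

y_0=-2 y_1=-1 y_2=1 y_3=-4 y_4=-1
S(9/2) = 107/116

y_0 = S_0(0) = a_0 = -2
y_1 = S_1(0) = a_1 = -1
y_2 = S_2(0) = a_2 = 1
y_3 = S_3(0) = a_3 = -4
y_4 = S_3(2) = -1
t_q=9/2 is in segment 1 (τ=3/2); S_1(τ)=107/116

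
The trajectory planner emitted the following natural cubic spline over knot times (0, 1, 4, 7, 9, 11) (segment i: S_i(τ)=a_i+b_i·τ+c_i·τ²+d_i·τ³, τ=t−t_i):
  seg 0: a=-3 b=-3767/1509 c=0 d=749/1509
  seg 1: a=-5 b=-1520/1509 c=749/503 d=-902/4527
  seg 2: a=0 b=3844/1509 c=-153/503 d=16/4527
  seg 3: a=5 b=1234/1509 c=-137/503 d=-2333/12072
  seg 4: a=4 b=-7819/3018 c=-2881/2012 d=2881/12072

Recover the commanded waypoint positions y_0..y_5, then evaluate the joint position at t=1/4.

y_0=-3 y_1=-5 y_2=0 y_3=5 y_4=4 y_5=-5
S(1/4) = -116417/32192

y_0 = S_0(0) = a_0 = -3
y_1 = S_1(0) = a_1 = -5
y_2 = S_2(0) = a_2 = 0
y_3 = S_3(0) = a_3 = 5
y_4 = S_4(0) = a_4 = 4
y_5 = S_4(2) = -5
t_q=1/4 is in segment 0 (τ=1/4); S_0(τ)=-116417/32192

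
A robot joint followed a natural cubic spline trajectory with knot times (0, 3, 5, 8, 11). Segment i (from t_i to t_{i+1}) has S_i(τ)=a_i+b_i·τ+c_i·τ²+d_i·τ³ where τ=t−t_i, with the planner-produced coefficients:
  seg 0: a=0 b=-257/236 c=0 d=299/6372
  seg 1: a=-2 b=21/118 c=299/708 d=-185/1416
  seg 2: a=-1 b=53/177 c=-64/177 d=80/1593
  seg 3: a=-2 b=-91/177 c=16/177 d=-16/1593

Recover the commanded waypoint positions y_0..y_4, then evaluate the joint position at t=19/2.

y_0=0 y_1=-2 y_2=-1 y_3=-2 y_4=-3
S(19/2) = -307/118

y_0 = S_0(0) = a_0 = 0
y_1 = S_1(0) = a_1 = -2
y_2 = S_2(0) = a_2 = -1
y_3 = S_3(0) = a_3 = -2
y_4 = S_3(3) = -3
t_q=19/2 is in segment 3 (τ=3/2); S_3(τ)=-307/118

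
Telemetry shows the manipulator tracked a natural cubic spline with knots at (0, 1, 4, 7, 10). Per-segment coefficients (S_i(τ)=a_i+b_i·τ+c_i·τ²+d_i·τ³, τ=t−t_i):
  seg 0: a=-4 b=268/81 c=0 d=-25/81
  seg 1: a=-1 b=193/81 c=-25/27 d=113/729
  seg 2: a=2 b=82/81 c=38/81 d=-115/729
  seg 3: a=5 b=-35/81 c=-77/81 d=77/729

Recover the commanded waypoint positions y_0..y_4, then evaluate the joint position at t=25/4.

y_0=-4 y_1=-1 y_2=2 y_3=5 y_4=-2
S(25/4) = 2797/576

y_0 = S_0(0) = a_0 = -4
y_1 = S_1(0) = a_1 = -1
y_2 = S_2(0) = a_2 = 2
y_3 = S_3(0) = a_3 = 5
y_4 = S_3(3) = -2
t_q=25/4 is in segment 2 (τ=9/4); S_2(τ)=2797/576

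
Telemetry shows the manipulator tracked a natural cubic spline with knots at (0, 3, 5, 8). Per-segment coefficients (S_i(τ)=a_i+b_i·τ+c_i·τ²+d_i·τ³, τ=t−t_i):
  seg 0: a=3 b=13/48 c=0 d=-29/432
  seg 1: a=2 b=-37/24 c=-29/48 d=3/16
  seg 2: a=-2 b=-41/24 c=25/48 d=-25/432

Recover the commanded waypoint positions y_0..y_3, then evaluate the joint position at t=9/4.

y_0=3 y_1=2 y_2=-2 y_3=-4
S(9/4) = 2913/1024

y_0 = S_0(0) = a_0 = 3
y_1 = S_1(0) = a_1 = 2
y_2 = S_2(0) = a_2 = -2
y_3 = S_2(3) = -4
t_q=9/4 is in segment 0 (τ=9/4); S_0(τ)=2913/1024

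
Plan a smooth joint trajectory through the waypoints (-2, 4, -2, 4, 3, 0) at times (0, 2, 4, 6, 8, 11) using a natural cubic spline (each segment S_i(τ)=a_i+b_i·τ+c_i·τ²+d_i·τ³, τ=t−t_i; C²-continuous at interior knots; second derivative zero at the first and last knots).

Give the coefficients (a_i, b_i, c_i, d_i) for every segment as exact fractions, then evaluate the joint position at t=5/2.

Δ: Δ0=3, Δ1=-3, Δ2=3, Δ3=-1/2, Δ4=-1
row 1: diag=8, rhs=-36; c'=1/4, d'=-9/2
row 2: denom=8−2·1/4=15/2; d'=(36−2·-9/2)/(15/2)=6
row 3: denom=8−2·4/15=112/15; d'=(-21−2·6)/(112/15)=-495/112
row 4: denom=10−2·15/56=265/28; d'=(-3−2·-495/112)/(265/28)=327/530
back: M4=327/530
back: M3=-495/112−15/56·327/530=-243/53
back: M2=6−4/15·-243/53=1914/265
back: M1=-9/2−1/4·1914/265=-1671/265
M: M0=0, M1=-1671/265, M2=1914/265, M3=-243/53, M4=327/530, M5=0
seg 0: a=-2, c=M0/2=0, d=(M1−M0)/(6·2)=-557/1060, b=Δ0−h0·(2M0+M1)/6=1352/265
seg 1: a=4, c=M1/2=-1671/530, d=(M2−M1)/(6·2)=239/212, b=Δ1−h1·(2M1+M2)/6=-319/265
seg 2: a=-2, c=M2/2=957/265, d=(M3−M2)/(6·2)=-1043/1060, b=Δ2−h2·(2M2+M3)/6=-76/265
seg 3: a=4, c=M3/2=-243/106, d=(M4−M3)/(6·2)=919/2120, b=Δ3−h3·(2M3+M4)/6=623/265
seg 4: a=3, c=M4/2=327/1060, d=(M5−M4)/(6·3)=-109/3180, b=Δ4−h4·(2M4+M5)/6=-857/530
t_q=5/2 → seg 1, τ=1/2; S=4+-319/265·τ+-1671/530·τ²+239/212·τ³=23327/8480

  seg 0: a=-2 b=1352/265 c=0 d=-557/1060
  seg 1: a=4 b=-319/265 c=-1671/530 d=239/212
  seg 2: a=-2 b=-76/265 c=957/265 d=-1043/1060
  seg 3: a=4 b=623/265 c=-243/106 d=919/2120
  seg 4: a=3 b=-857/530 c=327/1060 d=-109/3180
S(5/2) = 23327/8480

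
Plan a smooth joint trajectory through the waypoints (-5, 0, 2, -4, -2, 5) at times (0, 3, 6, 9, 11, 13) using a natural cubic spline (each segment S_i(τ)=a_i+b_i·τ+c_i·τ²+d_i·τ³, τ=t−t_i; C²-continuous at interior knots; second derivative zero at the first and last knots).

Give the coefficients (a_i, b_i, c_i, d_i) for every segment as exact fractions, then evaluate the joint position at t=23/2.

Δ: Δ0=5/3, Δ1=2/3, Δ2=-2, Δ3=1, Δ4=7/2
row 1: diag=12, rhs=-6; c'=1/4, d'=-1/2
row 2: denom=12−3·1/4=45/4; d'=(-16−3·-1/2)/(45/4)=-58/45
row 3: denom=10−3·4/15=46/5; d'=(18−3·-58/45)/(46/5)=164/69
row 4: denom=8−2·5/23=174/23; d'=(15−2·164/69)/(174/23)=707/522
back: M4=707/522
back: M3=164/69−5/23·707/522=1087/522
back: M2=-58/45−4/15·1087/522=-1444/783
back: M1=-1/2−1/4·-1444/783=-61/1566
M: M0=0, M1=-61/1566, M2=-1444/783, M3=1087/522, M4=707/522, M5=0
seg 0: a=-5, c=M0/2=0, d=(M1−M0)/(6·3)=-61/28188, b=Δ0−h0·(2M0+M1)/6=5281/3132
seg 1: a=0, c=M1/2=-61/3132, d=(M2−M1)/(6·3)=-2827/28188, b=Δ1−h1·(2M1+M2)/6=2549/1566
seg 2: a=2, c=M2/2=-722/783, d=(M3−M2)/(6·3)=6149/28188, b=Δ2−h2·(2M2+M3)/6=-3749/3132
seg 3: a=-4, c=M3/2=1087/1044, d=(M4−M3)/(6·2)=-95/1566, b=Δ3−h3·(2M3+M4)/6=-1315/1566
seg 4: a=-2, c=M4/2=707/1044, d=(M5−M4)/(6·2)=-707/6264, b=Δ4−h4·(2M4+M5)/6=4067/1566
t_q=23/2 → seg 4, τ=1/2; S=-2+4067/1566·τ+707/1044·τ²+-707/6264·τ³=-9125/16704

  seg 0: a=-5 b=5281/3132 c=0 d=-61/28188
  seg 1: a=0 b=2549/1566 c=-61/3132 d=-2827/28188
  seg 2: a=2 b=-3749/3132 c=-722/783 d=6149/28188
  seg 3: a=-4 b=-1315/1566 c=1087/1044 d=-95/1566
  seg 4: a=-2 b=4067/1566 c=707/1044 d=-707/6264
S(23/2) = -9125/16704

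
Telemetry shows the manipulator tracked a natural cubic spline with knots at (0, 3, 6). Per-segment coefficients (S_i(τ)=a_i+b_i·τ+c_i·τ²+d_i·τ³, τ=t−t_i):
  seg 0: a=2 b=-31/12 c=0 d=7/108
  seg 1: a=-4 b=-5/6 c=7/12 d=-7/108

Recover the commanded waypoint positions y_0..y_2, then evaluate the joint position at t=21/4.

y_0 = S_0(0) = a_0 = 2
y_1 = S_1(0) = a_1 = -4
y_2 = S_1(3) = -3
t_q=21/4 is in segment 1 (τ=9/4); S_1(τ)=-937/256

y_0=2 y_1=-4 y_2=-3
S(21/4) = -937/256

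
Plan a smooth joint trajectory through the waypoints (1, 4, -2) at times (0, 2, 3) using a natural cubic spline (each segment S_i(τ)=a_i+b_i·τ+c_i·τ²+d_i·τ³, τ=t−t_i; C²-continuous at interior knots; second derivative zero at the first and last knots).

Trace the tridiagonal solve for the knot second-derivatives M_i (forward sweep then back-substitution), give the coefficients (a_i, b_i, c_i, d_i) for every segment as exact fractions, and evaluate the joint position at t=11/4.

Δ: Δ0=3/2, Δ1=-6
row 1: diag=6, rhs=-45; c'=1/6, d'=-15/2
back: M1=-15/2
M: M0=0, M1=-15/2, M2=0
seg 0: a=1, c=M0/2=0, d=(M1−M0)/(6·2)=-5/8, b=Δ0−h0·(2M0+M1)/6=4
seg 1: a=4, c=M1/2=-15/4, d=(M2−M1)/(6·1)=5/4, b=Δ1−h1·(2M1+M2)/6=-7/2
t_q=11/4 → seg 1, τ=3/4; S=4+-7/2·τ+-15/4·τ²+5/4·τ³=-53/256

  seg 0: a=1 b=4 c=0 d=-5/8
  seg 1: a=4 b=-7/2 c=-15/4 d=5/4
S(11/4) = -53/256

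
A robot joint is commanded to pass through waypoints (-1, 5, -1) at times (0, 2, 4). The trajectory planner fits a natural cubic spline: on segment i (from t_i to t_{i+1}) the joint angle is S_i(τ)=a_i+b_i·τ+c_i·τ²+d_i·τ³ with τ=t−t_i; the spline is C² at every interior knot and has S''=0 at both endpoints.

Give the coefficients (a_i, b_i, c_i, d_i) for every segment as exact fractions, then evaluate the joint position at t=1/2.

Δ: Δ0=3, Δ1=-3
row 1: diag=8, rhs=-36; c'=1/4, d'=-9/2
back: M1=-9/2
M: M0=0, M1=-9/2, M2=0
seg 0: a=-1, c=M0/2=0, d=(M1−M0)/(6·2)=-3/8, b=Δ0−h0·(2M0+M1)/6=9/2
seg 1: a=5, c=M1/2=-9/4, d=(M2−M1)/(6·2)=3/8, b=Δ1−h1·(2M1+M2)/6=0
t_q=1/2 → seg 0, τ=1/2; S=-1+9/2·τ+0·τ²+-3/8·τ³=77/64

  seg 0: a=-1 b=9/2 c=0 d=-3/8
  seg 1: a=5 b=0 c=-9/4 d=3/8
S(1/2) = 77/64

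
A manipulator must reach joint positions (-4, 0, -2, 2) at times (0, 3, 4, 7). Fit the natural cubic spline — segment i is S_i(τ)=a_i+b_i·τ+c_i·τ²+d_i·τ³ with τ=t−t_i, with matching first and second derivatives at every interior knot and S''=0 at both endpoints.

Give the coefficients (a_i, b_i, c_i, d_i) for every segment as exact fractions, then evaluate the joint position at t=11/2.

Δ: Δ0=4/3, Δ1=-2, Δ2=4/3
row 1: diag=8, rhs=-20; c'=1/8, d'=-5/2
row 2: denom=8−1·1/8=63/8; d'=(20−1·-5/2)/(63/8)=20/7
back: M2=20/7
back: M1=-5/2−1/8·20/7=-20/7
M: M0=0, M1=-20/7, M2=20/7, M3=0
seg 0: a=-4, c=M0/2=0, d=(M1−M0)/(6·3)=-10/63, b=Δ0−h0·(2M0+M1)/6=58/21
seg 1: a=0, c=M1/2=-10/7, d=(M2−M1)/(6·1)=20/21, b=Δ1−h1·(2M1+M2)/6=-32/21
seg 2: a=-2, c=M2/2=10/7, d=(M3−M2)/(6·3)=-10/63, b=Δ2−h2·(2M2+M3)/6=-32/21
t_q=11/2 → seg 2, τ=3/2; S=-2+-32/21·τ+10/7·τ²+-10/63·τ³=-45/28

  seg 0: a=-4 b=58/21 c=0 d=-10/63
  seg 1: a=0 b=-32/21 c=-10/7 d=20/21
  seg 2: a=-2 b=-32/21 c=10/7 d=-10/63
S(11/2) = -45/28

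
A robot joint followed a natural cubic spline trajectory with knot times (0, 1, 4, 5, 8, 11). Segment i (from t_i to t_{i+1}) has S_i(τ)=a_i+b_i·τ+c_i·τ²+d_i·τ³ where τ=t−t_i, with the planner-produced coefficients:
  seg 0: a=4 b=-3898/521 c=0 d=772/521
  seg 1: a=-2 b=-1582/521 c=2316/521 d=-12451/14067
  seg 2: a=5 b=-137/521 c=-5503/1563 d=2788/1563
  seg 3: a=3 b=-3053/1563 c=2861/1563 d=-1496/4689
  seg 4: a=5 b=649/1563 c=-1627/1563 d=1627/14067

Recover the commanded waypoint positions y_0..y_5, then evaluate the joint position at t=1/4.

y_0 = S_0(0) = a_0 = 4
y_1 = S_1(0) = a_1 = -2
y_2 = S_2(0) = a_2 = 5
y_3 = S_3(0) = a_3 = 3
y_4 = S_4(0) = a_4 = 5
y_5 = S_4(3) = 0
t_q=1/4 is in segment 0 (τ=1/4); S_0(τ)=17945/8336

y_0=4 y_1=-2 y_2=5 y_3=3 y_4=5 y_5=0
S(1/4) = 17945/8336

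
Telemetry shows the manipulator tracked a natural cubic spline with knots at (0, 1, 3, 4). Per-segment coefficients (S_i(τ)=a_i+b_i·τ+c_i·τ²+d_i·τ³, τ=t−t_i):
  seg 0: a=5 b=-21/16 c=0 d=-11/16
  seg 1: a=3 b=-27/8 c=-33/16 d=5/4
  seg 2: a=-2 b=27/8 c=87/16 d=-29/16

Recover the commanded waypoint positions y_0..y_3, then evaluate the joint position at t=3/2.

y_0=5 y_1=3 y_2=-2 y_3=5
S(3/2) = 61/64

y_0 = S_0(0) = a_0 = 5
y_1 = S_1(0) = a_1 = 3
y_2 = S_2(0) = a_2 = -2
y_3 = S_2(1) = 5
t_q=3/2 is in segment 1 (τ=1/2); S_1(τ)=61/64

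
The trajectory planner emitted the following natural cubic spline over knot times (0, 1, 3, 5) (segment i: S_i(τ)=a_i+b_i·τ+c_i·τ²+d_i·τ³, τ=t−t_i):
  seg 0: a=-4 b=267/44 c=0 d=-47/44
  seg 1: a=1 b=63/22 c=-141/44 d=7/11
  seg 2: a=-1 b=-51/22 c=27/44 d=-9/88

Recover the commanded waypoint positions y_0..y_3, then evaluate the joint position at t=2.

y_0=-4 y_1=1 y_2=-1 y_3=-4
S(2) = 57/44

y_0 = S_0(0) = a_0 = -4
y_1 = S_1(0) = a_1 = 1
y_2 = S_2(0) = a_2 = -1
y_3 = S_2(2) = -4
t_q=2 is in segment 1 (τ=1); S_1(τ)=57/44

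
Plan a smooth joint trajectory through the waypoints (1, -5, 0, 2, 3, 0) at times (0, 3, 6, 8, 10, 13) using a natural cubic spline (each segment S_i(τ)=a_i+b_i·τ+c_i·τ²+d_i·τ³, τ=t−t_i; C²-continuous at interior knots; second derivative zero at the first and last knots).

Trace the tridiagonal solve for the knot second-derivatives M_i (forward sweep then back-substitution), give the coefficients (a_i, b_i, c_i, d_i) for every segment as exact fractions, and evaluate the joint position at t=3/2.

  seg 0: a=1 b=-2021/663 c=0 d=695/5967
  seg 1: a=-5 b=64/663 c=695/663 d=-116/663
  seg 2: a=0 b=1102/663 c=-349/663 d=259/2652
  seg 3: a=2 b=161/221 c=79/1326 d=-461/5304
  seg 4: a=3 b=-101/1326 c=-1225/2652 d=1225/23868
S(3/2) = -5621/1768

Δ: Δ0=-2, Δ1=5/3, Δ2=1, Δ3=1/2, Δ4=-1
row 1: diag=12, rhs=22; c'=1/4, d'=11/6
row 2: denom=10−3·1/4=37/4; d'=(-4−3·11/6)/(37/4)=-38/37
row 3: denom=8−2·8/37=280/37; d'=(-3−2·-38/37)/(280/37)=-1/8
row 4: denom=10−2·37/140=663/70; d'=(-9−2·-1/8)/(663/70)=-1225/1326
back: M4=-1225/1326
back: M3=-1/8−37/140·-1225/1326=79/663
back: M2=-38/37−8/37·79/663=-698/663
back: M1=11/6−1/4·-698/663=1390/663
M: M0=0, M1=1390/663, M2=-698/663, M3=79/663, M4=-1225/1326, M5=0
seg 0: a=1, c=M0/2=0, d=(M1−M0)/(6·3)=695/5967, b=Δ0−h0·(2M0+M1)/6=-2021/663
seg 1: a=-5, c=M1/2=695/663, d=(M2−M1)/(6·3)=-116/663, b=Δ1−h1·(2M1+M2)/6=64/663
seg 2: a=0, c=M2/2=-349/663, d=(M3−M2)/(6·2)=259/2652, b=Δ2−h2·(2M2+M3)/6=1102/663
seg 3: a=2, c=M3/2=79/1326, d=(M4−M3)/(6·2)=-461/5304, b=Δ3−h3·(2M3+M4)/6=161/221
seg 4: a=3, c=M4/2=-1225/2652, d=(M5−M4)/(6·3)=1225/23868, b=Δ4−h4·(2M4+M5)/6=-101/1326
t_q=3/2 → seg 0, τ=3/2; S=1+-2021/663·τ+0·τ²+695/5967·τ³=-5621/1768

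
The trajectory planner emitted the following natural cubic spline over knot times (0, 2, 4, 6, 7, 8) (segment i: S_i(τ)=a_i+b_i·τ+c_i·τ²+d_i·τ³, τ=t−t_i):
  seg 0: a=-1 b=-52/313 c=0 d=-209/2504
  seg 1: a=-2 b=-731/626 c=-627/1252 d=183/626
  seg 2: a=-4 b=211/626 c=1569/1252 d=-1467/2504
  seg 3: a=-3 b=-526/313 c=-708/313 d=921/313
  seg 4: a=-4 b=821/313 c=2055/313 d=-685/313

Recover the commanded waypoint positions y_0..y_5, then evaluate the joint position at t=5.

y_0 = S_0(0) = a_0 = -1
y_1 = S_1(0) = a_1 = -2
y_2 = S_2(0) = a_2 = -4
y_3 = S_3(0) = a_3 = -3
y_4 = S_4(0) = a_4 = -4
y_5 = S_4(1) = 3
t_q=5 is in segment 2 (τ=1); S_2(τ)=-7501/2504

y_0=-1 y_1=-2 y_2=-4 y_3=-3 y_4=-4 y_5=3
S(5) = -7501/2504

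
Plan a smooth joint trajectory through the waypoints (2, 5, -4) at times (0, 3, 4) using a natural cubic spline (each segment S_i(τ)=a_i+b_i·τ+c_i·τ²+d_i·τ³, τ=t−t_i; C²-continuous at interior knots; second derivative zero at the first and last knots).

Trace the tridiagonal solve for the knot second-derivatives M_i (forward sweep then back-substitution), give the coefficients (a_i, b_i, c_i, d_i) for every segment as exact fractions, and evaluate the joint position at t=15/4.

Δ: Δ0=1, Δ1=-9
row 1: diag=8, rhs=-60; c'=1/8, d'=-15/2
back: M1=-15/2
M: M0=0, M1=-15/2, M2=0
seg 0: a=2, c=M0/2=0, d=(M1−M0)/(6·3)=-5/12, b=Δ0−h0·(2M0+M1)/6=19/4
seg 1: a=5, c=M1/2=-15/4, d=(M2−M1)/(6·1)=5/4, b=Δ1−h1·(2M1+M2)/6=-13/2
t_q=15/4 → seg 1, τ=3/4; S=5+-13/2·τ+-15/4·τ²+5/4·τ³=-373/256

  seg 0: a=2 b=19/4 c=0 d=-5/12
  seg 1: a=5 b=-13/2 c=-15/4 d=5/4
S(15/4) = -373/256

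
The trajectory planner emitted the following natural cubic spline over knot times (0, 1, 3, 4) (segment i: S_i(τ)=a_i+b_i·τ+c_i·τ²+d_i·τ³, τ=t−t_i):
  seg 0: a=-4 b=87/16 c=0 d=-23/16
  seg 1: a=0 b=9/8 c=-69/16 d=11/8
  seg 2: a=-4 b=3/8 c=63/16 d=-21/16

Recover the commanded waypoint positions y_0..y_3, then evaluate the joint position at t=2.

y_0 = S_0(0) = a_0 = -4
y_1 = S_1(0) = a_1 = 0
y_2 = S_2(0) = a_2 = -4
y_3 = S_2(1) = -1
t_q=2 is in segment 1 (τ=1); S_1(τ)=-29/16

y_0=-4 y_1=0 y_2=-4 y_3=-1
S(2) = -29/16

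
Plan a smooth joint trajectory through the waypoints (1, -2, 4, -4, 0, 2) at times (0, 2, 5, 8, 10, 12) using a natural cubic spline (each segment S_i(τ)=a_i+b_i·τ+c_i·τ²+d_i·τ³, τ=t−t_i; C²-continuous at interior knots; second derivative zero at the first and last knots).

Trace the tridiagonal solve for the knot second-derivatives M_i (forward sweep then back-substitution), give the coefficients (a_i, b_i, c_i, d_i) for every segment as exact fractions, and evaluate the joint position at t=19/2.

  seg 0: a=1 b=-10145/3858 c=0 d=2179/7716
  seg 1: a=-2 b=2929/3858 c=2179/1286 d=-7412/17361
  seg 2: a=4 b=-2321/3858 c=-8287/3858 d=8447/17361
  seg 3: a=-4 b=-1361/3858 c=2869/1286 d=-8137/15432
  seg 4: a=0 b=4328/1929 c=-2399/2572 d=2399/15432
S(19/2) = -53049/41152

Δ: Δ0=-3/2, Δ1=2, Δ2=-8/3, Δ3=2, Δ4=1
row 1: diag=10, rhs=21; c'=3/10, d'=21/10
row 2: denom=12−3·3/10=111/10; d'=(-28−3·21/10)/(111/10)=-343/111
row 3: denom=10−3·10/37=340/37; d'=(28−3·-343/111)/(340/37)=1379/340
row 4: denom=8−2·37/170=643/85; d'=(-6−2·1379/340)/(643/85)=-2399/1286
back: M4=-2399/1286
back: M3=1379/340−37/170·-2399/1286=2869/643
back: M2=-343/111−10/37·2869/643=-8287/1929
back: M1=21/10−3/10·-8287/1929=2179/643
M: M0=0, M1=2179/643, M2=-8287/1929, M3=2869/643, M4=-2399/1286, M5=0
seg 0: a=1, c=M0/2=0, d=(M1−M0)/(6·2)=2179/7716, b=Δ0−h0·(2M0+M1)/6=-10145/3858
seg 1: a=-2, c=M1/2=2179/1286, d=(M2−M1)/(6·3)=-7412/17361, b=Δ1−h1·(2M1+M2)/6=2929/3858
seg 2: a=4, c=M2/2=-8287/3858, d=(M3−M2)/(6·3)=8447/17361, b=Δ2−h2·(2M2+M3)/6=-2321/3858
seg 3: a=-4, c=M3/2=2869/1286, d=(M4−M3)/(6·2)=-8137/15432, b=Δ3−h3·(2M3+M4)/6=-1361/3858
seg 4: a=0, c=M4/2=-2399/2572, d=(M5−M4)/(6·2)=2399/15432, b=Δ4−h4·(2M4+M5)/6=4328/1929
t_q=19/2 → seg 3, τ=3/2; S=-4+-1361/3858·τ+2869/1286·τ²+-8137/15432·τ³=-53049/41152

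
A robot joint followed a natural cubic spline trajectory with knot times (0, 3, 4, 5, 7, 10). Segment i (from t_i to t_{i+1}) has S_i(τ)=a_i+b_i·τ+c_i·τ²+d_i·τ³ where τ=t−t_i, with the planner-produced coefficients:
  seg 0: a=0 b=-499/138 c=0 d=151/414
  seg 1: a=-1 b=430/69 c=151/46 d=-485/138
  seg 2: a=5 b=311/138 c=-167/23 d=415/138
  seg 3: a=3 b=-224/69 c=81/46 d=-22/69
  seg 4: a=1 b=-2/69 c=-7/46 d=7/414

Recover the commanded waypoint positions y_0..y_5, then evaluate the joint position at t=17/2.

y_0=0 y_1=-1 y_2=5 y_3=3 y_4=1 y_5=0
S(17/2) = 247/368

y_0 = S_0(0) = a_0 = 0
y_1 = S_1(0) = a_1 = -1
y_2 = S_2(0) = a_2 = 5
y_3 = S_3(0) = a_3 = 3
y_4 = S_4(0) = a_4 = 1
y_5 = S_4(3) = 0
t_q=17/2 is in segment 4 (τ=3/2); S_4(τ)=247/368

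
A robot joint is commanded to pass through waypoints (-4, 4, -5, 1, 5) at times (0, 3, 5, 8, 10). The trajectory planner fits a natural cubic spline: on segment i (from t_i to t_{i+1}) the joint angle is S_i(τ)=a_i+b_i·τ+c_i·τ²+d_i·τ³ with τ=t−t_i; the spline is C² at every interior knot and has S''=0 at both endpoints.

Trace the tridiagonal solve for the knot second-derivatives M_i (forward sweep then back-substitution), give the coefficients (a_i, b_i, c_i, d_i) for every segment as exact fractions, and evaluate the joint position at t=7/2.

Δ: Δ0=8/3, Δ1=-9/2, Δ2=2, Δ3=2
row 1: diag=10, rhs=-43; c'=1/5, d'=-43/10
row 2: denom=10−2·1/5=48/5; d'=(39−2·-43/10)/(48/5)=119/24
row 3: denom=10−3·5/16=145/16; d'=(0−3·119/24)/(145/16)=-238/145
back: M3=-238/145
back: M2=119/24−5/16·-238/145=476/87
back: M1=-43/10−1/5·476/87=-4693/870
M: M0=0, M1=-4693/870, M2=476/87, M3=-238/145, M4=0
seg 0: a=-4, c=M0/2=0, d=(M1−M0)/(6·3)=-4693/15660, b=Δ0−h0·(2M0+M1)/6=3111/580
seg 1: a=4, c=M1/2=-4693/1740, d=(M2−M1)/(6·2)=3151/3480, b=Δ1−h1·(2M1+M2)/6=-791/290
seg 2: a=-5, c=M2/2=238/87, d=(M3−M2)/(6·3)=-1547/3915, b=Δ2−h2·(2M2+M3)/6=-1153/435
seg 3: a=1, c=M3/2=-119/145, d=(M4−M3)/(6·2)=119/870, b=Δ3−h3·(2M3+M4)/6=1346/435
t_q=7/2 → seg 1, τ=1/2; S=4+-791/290·τ+-4693/1740·τ²+3151/3480·τ³=19257/9280

  seg 0: a=-4 b=3111/580 c=0 d=-4693/15660
  seg 1: a=4 b=-791/290 c=-4693/1740 d=3151/3480
  seg 2: a=-5 b=-1153/435 c=238/87 d=-1547/3915
  seg 3: a=1 b=1346/435 c=-119/145 d=119/870
S(7/2) = 19257/9280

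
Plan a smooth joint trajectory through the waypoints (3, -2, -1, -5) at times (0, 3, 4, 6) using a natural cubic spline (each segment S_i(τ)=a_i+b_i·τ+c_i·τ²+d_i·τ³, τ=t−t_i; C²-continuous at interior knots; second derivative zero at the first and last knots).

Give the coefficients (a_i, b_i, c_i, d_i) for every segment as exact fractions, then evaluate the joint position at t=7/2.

Δ: Δ0=-5/3, Δ1=1, Δ2=-2
row 1: diag=8, rhs=16; c'=1/8, d'=2
row 2: denom=6−1·1/8=47/8; d'=(-18−1·2)/(47/8)=-160/47
back: M2=-160/47
back: M1=2−1/8·-160/47=114/47
M: M0=0, M1=114/47, M2=-160/47, M3=0
seg 0: a=3, c=M0/2=0, d=(M1−M0)/(6·3)=19/141, b=Δ0−h0·(2M0+M1)/6=-406/141
seg 1: a=-2, c=M1/2=57/47, d=(M2−M1)/(6·1)=-137/141, b=Δ1−h1·(2M1+M2)/6=107/141
seg 2: a=-1, c=M2/2=-80/47, d=(M3−M2)/(6·2)=40/141, b=Δ2−h2·(2M2+M3)/6=38/141
t_q=7/2 → seg 1, τ=1/2; S=-2+107/141·τ+57/47·τ²+-137/141·τ³=-541/376

  seg 0: a=3 b=-406/141 c=0 d=19/141
  seg 1: a=-2 b=107/141 c=57/47 d=-137/141
  seg 2: a=-1 b=38/141 c=-80/47 d=40/141
S(7/2) = -541/376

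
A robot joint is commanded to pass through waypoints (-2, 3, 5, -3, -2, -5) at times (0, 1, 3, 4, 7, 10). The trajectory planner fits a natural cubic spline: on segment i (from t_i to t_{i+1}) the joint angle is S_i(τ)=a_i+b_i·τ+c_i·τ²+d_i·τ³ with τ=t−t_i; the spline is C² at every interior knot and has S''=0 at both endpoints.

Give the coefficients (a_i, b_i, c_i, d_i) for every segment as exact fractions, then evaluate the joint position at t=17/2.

Δ: Δ0=5, Δ1=1, Δ2=-8, Δ3=1/3, Δ4=-1
row 1: diag=6, rhs=-24; c'=1/3, d'=-4
row 2: denom=6−2·1/3=16/3; d'=(-54−2·-4)/(16/3)=-69/8
row 3: denom=8−1·3/16=125/16; d'=(50−1·-69/8)/(125/16)=938/125
row 4: denom=12−3·48/125=1356/125; d'=(-8−3·938/125)/(1356/125)=-1907/678
back: M4=-1907/678
back: M3=938/125−48/125·-1907/678=970/113
back: M2=-69/8−3/16·970/113=-2313/226
back: M1=-4−1/3·-2313/226=-133/226
M: M0=0, M1=-133/226, M2=-2313/226, M3=970/113, M4=-1907/678, M5=0
seg 0: a=-2, c=M0/2=0, d=(M1−M0)/(6·1)=-133/1356, b=Δ0−h0·(2M0+M1)/6=6913/1356
seg 1: a=3, c=M1/2=-133/452, d=(M2−M1)/(6·2)=-545/678, b=Δ1−h1·(2M1+M2)/6=3257/678
seg 2: a=5, c=M2/2=-2313/452, d=(M3−M2)/(6·1)=4253/1356, b=Δ2−h2·(2M2+M3)/6=-4081/678
seg 3: a=-3, c=M3/2=485/113, d=(M4−M3)/(6·3)=-7727/12204, b=Δ3−h3·(2M3+M4)/6=-9281/1356
seg 4: a=-2, c=M4/2=-1907/1356, d=(M5−M4)/(6·3)=1907/12204, b=Δ4−h4·(2M4+M5)/6=1229/678
t_q=17/2 → seg 4, τ=3/2; S=-2+1229/678·τ+-1907/1356·τ²+1907/12204·τ³=-6935/3616

  seg 0: a=-2 b=6913/1356 c=0 d=-133/1356
  seg 1: a=3 b=3257/678 c=-133/452 d=-545/678
  seg 2: a=5 b=-4081/678 c=-2313/452 d=4253/1356
  seg 3: a=-3 b=-9281/1356 c=485/113 d=-7727/12204
  seg 4: a=-2 b=1229/678 c=-1907/1356 d=1907/12204
S(17/2) = -6935/3616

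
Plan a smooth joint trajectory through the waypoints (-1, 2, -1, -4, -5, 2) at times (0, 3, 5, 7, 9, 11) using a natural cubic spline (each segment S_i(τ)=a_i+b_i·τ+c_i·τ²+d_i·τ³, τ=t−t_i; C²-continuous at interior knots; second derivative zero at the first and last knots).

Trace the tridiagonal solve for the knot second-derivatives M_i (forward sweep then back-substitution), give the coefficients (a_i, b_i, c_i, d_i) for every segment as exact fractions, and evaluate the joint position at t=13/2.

Δ: Δ0=1, Δ1=-3/2, Δ2=-3/2, Δ3=-1/2, Δ4=7/2
row 1: diag=10, rhs=-15; c'=1/5, d'=-3/2
row 2: denom=8−2·1/5=38/5; d'=(0−2·-3/2)/(38/5)=15/38
row 3: denom=8−2·5/19=142/19; d'=(6−2·15/38)/(142/19)=99/142
row 4: denom=8−2·19/71=530/71; d'=(24−2·99/142)/(530/71)=321/106
back: M4=321/106
back: M3=99/142−19/71·321/106=-6/53
back: M2=15/38−5/19·-6/53=45/106
back: M1=-3/2−1/5·45/106=-84/53
M: M0=0, M1=-84/53, M2=45/106, M3=-6/53, M4=321/106, M5=0
seg 0: a=-1, c=M0/2=0, d=(M1−M0)/(6·3)=-14/159, b=Δ0−h0·(2M0+M1)/6=95/53
seg 1: a=2, c=M1/2=-42/53, d=(M2−M1)/(6·2)=71/424, b=Δ1−h1·(2M1+M2)/6=-31/53
seg 2: a=-1, c=M2/2=45/212, d=(M3−M2)/(6·2)=-19/424, b=Δ2−h2·(2M2+M3)/6=-185/106
seg 3: a=-4, c=M3/2=-3/53, d=(M4−M3)/(6·2)=111/424, b=Δ3−h3·(2M3+M4)/6=-76/53
seg 4: a=-5, c=M4/2=321/212, d=(M5−M4)/(6·2)=-107/424, b=Δ4−h4·(2M4+M5)/6=157/106
t_q=13/2 → seg 2, τ=3/2; S=-1+-185/106·τ+45/212·τ²+-19/424·τ³=-11165/3392

  seg 0: a=-1 b=95/53 c=0 d=-14/159
  seg 1: a=2 b=-31/53 c=-42/53 d=71/424
  seg 2: a=-1 b=-185/106 c=45/212 d=-19/424
  seg 3: a=-4 b=-76/53 c=-3/53 d=111/424
  seg 4: a=-5 b=157/106 c=321/212 d=-107/424
S(13/2) = -11165/3392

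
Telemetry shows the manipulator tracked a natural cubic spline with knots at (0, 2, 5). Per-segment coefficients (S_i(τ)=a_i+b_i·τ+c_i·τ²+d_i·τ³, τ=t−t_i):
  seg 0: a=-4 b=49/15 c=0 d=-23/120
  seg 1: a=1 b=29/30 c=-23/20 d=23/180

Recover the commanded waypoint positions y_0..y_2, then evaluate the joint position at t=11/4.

y_0 = S_0(0) = a_0 = -4
y_1 = S_1(0) = a_1 = 1
y_2 = S_1(3) = -3
t_q=11/4 is in segment 1 (τ=3/4); S_1(τ)=1449/1280

y_0=-4 y_1=1 y_2=-3
S(11/4) = 1449/1280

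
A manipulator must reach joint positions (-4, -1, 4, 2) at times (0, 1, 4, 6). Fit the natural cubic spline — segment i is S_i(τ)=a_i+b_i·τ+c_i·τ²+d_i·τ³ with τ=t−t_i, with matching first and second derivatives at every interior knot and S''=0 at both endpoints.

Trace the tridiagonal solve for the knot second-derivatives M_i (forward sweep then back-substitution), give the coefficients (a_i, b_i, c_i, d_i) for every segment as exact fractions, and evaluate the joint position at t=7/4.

  seg 0: a=-4 b=655/213 c=0 d=-16/213
  seg 1: a=-1 b=607/213 c=-16/71 d=-4/71
  seg 2: a=4 b=-5/213 c=-52/71 d=26/213
S(7/4) = 1121/1136

Δ: Δ0=3, Δ1=5/3, Δ2=-1
row 1: diag=8, rhs=-8; c'=3/8, d'=-1
row 2: denom=10−3·3/8=71/8; d'=(-16−3·-1)/(71/8)=-104/71
back: M2=-104/71
back: M1=-1−3/8·-104/71=-32/71
M: M0=0, M1=-32/71, M2=-104/71, M3=0
seg 0: a=-4, c=M0/2=0, d=(M1−M0)/(6·1)=-16/213, b=Δ0−h0·(2M0+M1)/6=655/213
seg 1: a=-1, c=M1/2=-16/71, d=(M2−M1)/(6·3)=-4/71, b=Δ1−h1·(2M1+M2)/6=607/213
seg 2: a=4, c=M2/2=-52/71, d=(M3−M2)/(6·2)=26/213, b=Δ2−h2·(2M2+M3)/6=-5/213
t_q=7/4 → seg 1, τ=3/4; S=-1+607/213·τ+-16/71·τ²+-4/71·τ³=1121/1136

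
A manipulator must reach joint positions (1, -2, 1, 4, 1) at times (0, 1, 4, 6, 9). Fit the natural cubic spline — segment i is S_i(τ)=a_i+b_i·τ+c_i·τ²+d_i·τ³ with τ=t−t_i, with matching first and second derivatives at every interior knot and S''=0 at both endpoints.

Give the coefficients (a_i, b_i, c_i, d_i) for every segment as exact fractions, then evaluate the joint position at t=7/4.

  seg 0: a=1 b=-398/113 c=0 d=59/113
  seg 1: a=-2 b=-221/113 c=177/113 d=-197/1017
  seg 2: a=1 b=250/113 c=-20/113 d=-81/904
  seg 3: a=4 b=97/226 c=-323/452 d=323/4068
S(7/4) = -19291/7232

Δ: Δ0=-3, Δ1=1, Δ2=3/2, Δ3=-1
row 1: diag=8, rhs=24; c'=3/8, d'=3
row 2: denom=10−3·3/8=71/8; d'=(3−3·3)/(71/8)=-48/71
row 3: denom=10−2·16/71=678/71; d'=(-15−2·-48/71)/(678/71)=-323/226
back: M3=-323/226
back: M2=-48/71−16/71·-323/226=-40/113
back: M1=3−3/8·-40/113=354/113
M: M0=0, M1=354/113, M2=-40/113, M3=-323/226, M4=0
seg 0: a=1, c=M0/2=0, d=(M1−M0)/(6·1)=59/113, b=Δ0−h0·(2M0+M1)/6=-398/113
seg 1: a=-2, c=M1/2=177/113, d=(M2−M1)/(6·3)=-197/1017, b=Δ1−h1·(2M1+M2)/6=-221/113
seg 2: a=1, c=M2/2=-20/113, d=(M3−M2)/(6·2)=-81/904, b=Δ2−h2·(2M2+M3)/6=250/113
seg 3: a=4, c=M3/2=-323/452, d=(M4−M3)/(6·3)=323/4068, b=Δ3−h3·(2M3+M4)/6=97/226
t_q=7/4 → seg 1, τ=3/4; S=-2+-221/113·τ+177/113·τ²+-197/1017·τ³=-19291/7232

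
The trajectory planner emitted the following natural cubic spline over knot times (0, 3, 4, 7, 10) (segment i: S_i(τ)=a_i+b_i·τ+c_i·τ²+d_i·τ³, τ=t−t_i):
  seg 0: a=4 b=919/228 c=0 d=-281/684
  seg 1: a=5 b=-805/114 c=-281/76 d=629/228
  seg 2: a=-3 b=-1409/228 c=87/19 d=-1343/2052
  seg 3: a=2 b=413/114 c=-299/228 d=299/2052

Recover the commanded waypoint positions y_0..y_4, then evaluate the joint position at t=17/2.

y_0 = S_0(0) = a_0 = 4
y_1 = S_1(0) = a_1 = 5
y_2 = S_2(0) = a_2 = -3
y_3 = S_3(0) = a_3 = 2
y_4 = S_3(3) = 5
t_q=17/2 is in segment 3 (τ=3/2); S_3(τ)=3025/608

y_0=4 y_1=5 y_2=-3 y_3=2 y_4=5
S(17/2) = 3025/608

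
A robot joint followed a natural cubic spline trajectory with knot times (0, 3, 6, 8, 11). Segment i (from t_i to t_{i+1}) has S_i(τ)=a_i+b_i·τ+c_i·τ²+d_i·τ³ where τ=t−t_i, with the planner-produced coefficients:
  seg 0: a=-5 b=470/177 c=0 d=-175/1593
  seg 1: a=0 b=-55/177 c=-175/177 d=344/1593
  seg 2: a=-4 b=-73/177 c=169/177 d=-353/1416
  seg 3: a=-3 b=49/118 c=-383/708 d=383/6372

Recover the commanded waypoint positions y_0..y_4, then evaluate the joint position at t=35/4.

y_0 = S_0(0) = a_0 = -5
y_1 = S_1(0) = a_1 = 0
y_2 = S_2(0) = a_2 = -4
y_3 = S_3(0) = a_3 = -3
y_4 = S_3(3) = -5
t_q=35/4 is in segment 3 (τ=3/4); S_3(τ)=-44821/15104

y_0=-5 y_1=0 y_2=-4 y_3=-3 y_4=-5
S(35/4) = -44821/15104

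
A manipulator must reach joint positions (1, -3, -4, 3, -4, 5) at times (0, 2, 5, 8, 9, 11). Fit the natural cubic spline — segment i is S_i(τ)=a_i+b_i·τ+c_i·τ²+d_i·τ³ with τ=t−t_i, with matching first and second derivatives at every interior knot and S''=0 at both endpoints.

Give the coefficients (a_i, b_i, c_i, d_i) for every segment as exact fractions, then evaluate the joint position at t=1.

  seg 0: a=1 b=-3029/1559 c=0 d=-89/6236
  seg 1: a=-3 b=-3296/1559 c=-267/3118 d=19061/84186
  seg 2: a=-4 b=10867/3118 c=9130/4677 d=-65555/84186
  seg 3: a=3 b=-9084/1559 c=-15765/3118 d=12107/3118
  seg 4: a=-4 b=-13377/3118 c=10278/1559 d=-1713/1559
S(1) = -5969/6236

Δ: Δ0=-2, Δ1=-1/3, Δ2=7/3, Δ3=-7, Δ4=9/2
row 1: diag=10, rhs=10; c'=3/10, d'=1
row 2: denom=12−3·3/10=111/10; d'=(16−3·1)/(111/10)=130/111
row 3: denom=8−3·10/37=266/37; d'=(-56−3·130/111)/(266/37)=-1101/133
row 4: denom=6−1·37/266=1559/266; d'=(69−1·-1101/133)/(1559/266)=20556/1559
back: M4=20556/1559
back: M3=-1101/133−37/266·20556/1559=-15765/1559
back: M2=130/111−10/37·-15765/1559=18260/4677
back: M1=1−3/10·18260/4677=-267/1559
M: M0=0, M1=-267/1559, M2=18260/4677, M3=-15765/1559, M4=20556/1559, M5=0
seg 0: a=1, c=M0/2=0, d=(M1−M0)/(6·2)=-89/6236, b=Δ0−h0·(2M0+M1)/6=-3029/1559
seg 1: a=-3, c=M1/2=-267/3118, d=(M2−M1)/(6·3)=19061/84186, b=Δ1−h1·(2M1+M2)/6=-3296/1559
seg 2: a=-4, c=M2/2=9130/4677, d=(M3−M2)/(6·3)=-65555/84186, b=Δ2−h2·(2M2+M3)/6=10867/3118
seg 3: a=3, c=M3/2=-15765/3118, d=(M4−M3)/(6·1)=12107/3118, b=Δ3−h3·(2M3+M4)/6=-9084/1559
seg 4: a=-4, c=M4/2=10278/1559, d=(M5−M4)/(6·2)=-1713/1559, b=Δ4−h4·(2M4+M5)/6=-13377/3118
t_q=1 → seg 0, τ=1; S=1+-3029/1559·τ+0·τ²+-89/6236·τ³=-5969/6236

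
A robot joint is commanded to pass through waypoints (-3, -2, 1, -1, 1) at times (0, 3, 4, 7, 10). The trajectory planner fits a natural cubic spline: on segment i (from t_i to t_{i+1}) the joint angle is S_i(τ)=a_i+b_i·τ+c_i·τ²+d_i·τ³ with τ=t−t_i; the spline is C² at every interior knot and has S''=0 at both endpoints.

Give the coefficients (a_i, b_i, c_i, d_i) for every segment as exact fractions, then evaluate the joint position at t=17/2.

  seg 0: a=-3 b=-17/19 c=0 d=70/513
  seg 1: a=-2 b=53/19 c=70/57 d=-58/57
  seg 2: a=1 b=125/57 c=-104/57 d=149/513
  seg 3: a=-1 b=-52/57 c=15/19 d=-5/57
S(17/2) = -135/152

Δ: Δ0=1/3, Δ1=3, Δ2=-2/3, Δ3=2/3
row 1: diag=8, rhs=16; c'=1/8, d'=2
row 2: denom=8−1·1/8=63/8; d'=(-22−1·2)/(63/8)=-64/21
row 3: denom=12−3·8/21=76/7; d'=(8−3·-64/21)/(76/7)=30/19
back: M3=30/19
back: M2=-64/21−8/21·30/19=-208/57
back: M1=2−1/8·-208/57=140/57
M: M0=0, M1=140/57, M2=-208/57, M3=30/19, M4=0
seg 0: a=-3, c=M0/2=0, d=(M1−M0)/(6·3)=70/513, b=Δ0−h0·(2M0+M1)/6=-17/19
seg 1: a=-2, c=M1/2=70/57, d=(M2−M1)/(6·1)=-58/57, b=Δ1−h1·(2M1+M2)/6=53/19
seg 2: a=1, c=M2/2=-104/57, d=(M3−M2)/(6·3)=149/513, b=Δ2−h2·(2M2+M3)/6=125/57
seg 3: a=-1, c=M3/2=15/19, d=(M4−M3)/(6·3)=-5/57, b=Δ3−h3·(2M3+M4)/6=-52/57
t_q=17/2 → seg 3, τ=3/2; S=-1+-52/57·τ+15/19·τ²+-5/57·τ³=-135/152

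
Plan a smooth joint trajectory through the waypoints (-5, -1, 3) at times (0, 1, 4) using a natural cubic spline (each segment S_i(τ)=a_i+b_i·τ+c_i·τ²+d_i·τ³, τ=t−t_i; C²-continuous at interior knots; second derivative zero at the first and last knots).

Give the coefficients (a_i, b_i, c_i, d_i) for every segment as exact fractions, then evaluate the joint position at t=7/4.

  seg 0: a=-5 b=13/3 c=0 d=-1/3
  seg 1: a=-1 b=10/3 c=-1 d=1/9
S(7/4) = 63/64

Δ: Δ0=4, Δ1=4/3
row 1: diag=8, rhs=-16; c'=3/8, d'=-2
back: M1=-2
M: M0=0, M1=-2, M2=0
seg 0: a=-5, c=M0/2=0, d=(M1−M0)/(6·1)=-1/3, b=Δ0−h0·(2M0+M1)/6=13/3
seg 1: a=-1, c=M1/2=-1, d=(M2−M1)/(6·3)=1/9, b=Δ1−h1·(2M1+M2)/6=10/3
t_q=7/4 → seg 1, τ=3/4; S=-1+10/3·τ+-1·τ²+1/9·τ³=63/64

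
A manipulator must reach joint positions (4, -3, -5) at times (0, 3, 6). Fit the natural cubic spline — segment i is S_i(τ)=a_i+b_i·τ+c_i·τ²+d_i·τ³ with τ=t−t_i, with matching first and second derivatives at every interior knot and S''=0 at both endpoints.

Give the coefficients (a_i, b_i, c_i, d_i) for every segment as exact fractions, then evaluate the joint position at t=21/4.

  seg 0: a=4 b=-11/4 c=0 d=5/108
  seg 1: a=-3 b=-3/2 c=5/12 d=-5/108
S(21/4) = -1227/256

Δ: Δ0=-7/3, Δ1=-2/3
row 1: diag=12, rhs=10; c'=1/4, d'=5/6
back: M1=5/6
M: M0=0, M1=5/6, M2=0
seg 0: a=4, c=M0/2=0, d=(M1−M0)/(6·3)=5/108, b=Δ0−h0·(2M0+M1)/6=-11/4
seg 1: a=-3, c=M1/2=5/12, d=(M2−M1)/(6·3)=-5/108, b=Δ1−h1·(2M1+M2)/6=-3/2
t_q=21/4 → seg 1, τ=9/4; S=-3+-3/2·τ+5/12·τ²+-5/108·τ³=-1227/256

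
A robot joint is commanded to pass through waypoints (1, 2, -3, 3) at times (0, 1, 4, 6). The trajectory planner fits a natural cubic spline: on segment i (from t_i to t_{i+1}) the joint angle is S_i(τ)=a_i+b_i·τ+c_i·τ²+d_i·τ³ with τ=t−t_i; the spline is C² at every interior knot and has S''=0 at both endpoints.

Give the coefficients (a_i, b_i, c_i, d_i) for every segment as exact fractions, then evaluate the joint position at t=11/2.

Δ: Δ0=1, Δ1=-5/3, Δ2=3
row 1: diag=8, rhs=-16; c'=3/8, d'=-2
row 2: denom=10−3·3/8=71/8; d'=(28−3·-2)/(71/8)=272/71
back: M2=272/71
back: M1=-2−3/8·272/71=-244/71
M: M0=0, M1=-244/71, M2=272/71, M3=0
seg 0: a=1, c=M0/2=0, d=(M1−M0)/(6·1)=-122/213, b=Δ0−h0·(2M0+M1)/6=335/213
seg 1: a=2, c=M1/2=-122/71, d=(M2−M1)/(6·3)=86/213, b=Δ1−h1·(2M1+M2)/6=-31/213
seg 2: a=-3, c=M2/2=136/71, d=(M3−M2)/(6·2)=-68/213, b=Δ2−h2·(2M2+M3)/6=95/213
t_q=11/2 → seg 2, τ=3/2; S=-3+95/213·τ+136/71·τ²+-68/213·τ³=64/71

  seg 0: a=1 b=335/213 c=0 d=-122/213
  seg 1: a=2 b=-31/213 c=-122/71 d=86/213
  seg 2: a=-3 b=95/213 c=136/71 d=-68/213
S(11/2) = 64/71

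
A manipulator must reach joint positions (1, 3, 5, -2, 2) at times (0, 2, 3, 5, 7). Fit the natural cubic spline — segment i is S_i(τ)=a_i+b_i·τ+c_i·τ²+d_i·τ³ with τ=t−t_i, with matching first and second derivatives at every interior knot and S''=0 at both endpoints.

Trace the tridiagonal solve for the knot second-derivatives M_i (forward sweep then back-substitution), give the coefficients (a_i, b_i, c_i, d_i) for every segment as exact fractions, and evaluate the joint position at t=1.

Δ: Δ0=1, Δ1=2, Δ2=-7/2, Δ3=2
row 1: diag=6, rhs=6; c'=1/6, d'=1
row 2: denom=6−1·1/6=35/6; d'=(-33−1·1)/(35/6)=-204/35
row 3: denom=8−2·12/35=256/35; d'=(33−2·-204/35)/(256/35)=1563/256
back: M3=1563/256
back: M2=-204/35−12/35·1563/256=-507/64
back: M1=1−1/6·-507/64=297/128
M: M0=0, M1=297/128, M2=-507/64, M3=1563/256, M4=0
seg 0: a=1, c=M0/2=0, d=(M1−M0)/(6·2)=99/512, b=Δ0−h0·(2M0+M1)/6=29/128
seg 1: a=3, c=M1/2=297/256, d=(M2−M1)/(6·1)=-437/256, b=Δ1−h1·(2M1+M2)/6=163/64
seg 2: a=5, c=M2/2=-507/128, d=(M3−M2)/(6·2)=1197/1024, b=Δ2−h2·(2M2+M3)/6=-65/256
seg 3: a=-2, c=M3/2=1563/512, d=(M4−M3)/(6·2)=-521/1024, b=Δ3−h3·(2M3+M4)/6=-265/128
t_q=1 → seg 0, τ=1; S=1+29/128·τ+0·τ²+99/512·τ³=727/512

  seg 0: a=1 b=29/128 c=0 d=99/512
  seg 1: a=3 b=163/64 c=297/256 d=-437/256
  seg 2: a=5 b=-65/256 c=-507/128 d=1197/1024
  seg 3: a=-2 b=-265/128 c=1563/512 d=-521/1024
S(1) = 727/512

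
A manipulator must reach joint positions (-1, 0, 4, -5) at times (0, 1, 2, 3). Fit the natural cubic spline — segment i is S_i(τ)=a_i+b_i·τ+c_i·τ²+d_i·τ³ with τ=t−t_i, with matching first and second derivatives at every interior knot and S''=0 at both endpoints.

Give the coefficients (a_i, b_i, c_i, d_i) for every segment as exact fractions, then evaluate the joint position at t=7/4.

Δ: Δ0=1, Δ1=4, Δ2=-9
row 1: diag=4, rhs=18; c'=1/4, d'=9/2
row 2: denom=4−1·1/4=15/4; d'=(-78−1·9/2)/(15/4)=-22
back: M2=-22
back: M1=9/2−1/4·-22=10
M: M0=0, M1=10, M2=-22, M3=0
seg 0: a=-1, c=M0/2=0, d=(M1−M0)/(6·1)=5/3, b=Δ0−h0·(2M0+M1)/6=-2/3
seg 1: a=0, c=M1/2=5, d=(M2−M1)/(6·1)=-16/3, b=Δ1−h1·(2M1+M2)/6=13/3
seg 2: a=4, c=M2/2=-11, d=(M3−M2)/(6·1)=11/3, b=Δ2−h2·(2M2+M3)/6=-5/3
t_q=7/4 → seg 1, τ=3/4; S=0+13/3·τ+5·τ²+-16/3·τ³=61/16

  seg 0: a=-1 b=-2/3 c=0 d=5/3
  seg 1: a=0 b=13/3 c=5 d=-16/3
  seg 2: a=4 b=-5/3 c=-11 d=11/3
S(7/4) = 61/16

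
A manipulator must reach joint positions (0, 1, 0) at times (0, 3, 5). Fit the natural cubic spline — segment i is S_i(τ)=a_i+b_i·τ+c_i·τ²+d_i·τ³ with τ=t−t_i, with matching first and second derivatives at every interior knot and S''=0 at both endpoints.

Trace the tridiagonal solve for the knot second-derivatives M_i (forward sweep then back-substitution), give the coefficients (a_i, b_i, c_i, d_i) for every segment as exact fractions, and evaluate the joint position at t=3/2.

  seg 0: a=0 b=7/12 c=0 d=-1/36
  seg 1: a=1 b=-1/6 c=-1/4 d=1/24
S(3/2) = 25/32

Δ: Δ0=1/3, Δ1=-1/2
row 1: diag=10, rhs=-5; c'=1/5, d'=-1/2
back: M1=-1/2
M: M0=0, M1=-1/2, M2=0
seg 0: a=0, c=M0/2=0, d=(M1−M0)/(6·3)=-1/36, b=Δ0−h0·(2M0+M1)/6=7/12
seg 1: a=1, c=M1/2=-1/4, d=(M2−M1)/(6·2)=1/24, b=Δ1−h1·(2M1+M2)/6=-1/6
t_q=3/2 → seg 0, τ=3/2; S=0+7/12·τ+0·τ²+-1/36·τ³=25/32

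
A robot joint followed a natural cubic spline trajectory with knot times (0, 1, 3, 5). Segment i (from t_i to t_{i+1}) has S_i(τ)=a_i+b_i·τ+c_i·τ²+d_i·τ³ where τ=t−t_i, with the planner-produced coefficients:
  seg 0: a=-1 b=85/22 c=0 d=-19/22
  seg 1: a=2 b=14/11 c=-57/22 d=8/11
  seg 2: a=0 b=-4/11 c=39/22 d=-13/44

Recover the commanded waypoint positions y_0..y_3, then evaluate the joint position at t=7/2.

y_0 = S_0(0) = a_0 = -1
y_1 = S_1(0) = a_1 = 2
y_2 = S_2(0) = a_2 = 0
y_3 = S_2(2) = 4
t_q=7/2 is in segment 2 (τ=1/2); S_2(τ)=79/352

y_0=-1 y_1=2 y_2=0 y_3=4
S(7/2) = 79/352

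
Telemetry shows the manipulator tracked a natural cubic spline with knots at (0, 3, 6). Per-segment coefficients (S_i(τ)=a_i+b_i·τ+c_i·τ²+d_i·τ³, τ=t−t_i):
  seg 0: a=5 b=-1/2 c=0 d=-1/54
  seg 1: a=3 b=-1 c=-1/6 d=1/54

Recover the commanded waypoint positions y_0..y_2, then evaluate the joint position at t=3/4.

y_0 = S_0(0) = a_0 = 5
y_1 = S_1(0) = a_1 = 3
y_2 = S_1(3) = -1
t_q=3/4 is in segment 0 (τ=3/4); S_0(τ)=591/128

y_0=5 y_1=3 y_2=-1
S(3/4) = 591/128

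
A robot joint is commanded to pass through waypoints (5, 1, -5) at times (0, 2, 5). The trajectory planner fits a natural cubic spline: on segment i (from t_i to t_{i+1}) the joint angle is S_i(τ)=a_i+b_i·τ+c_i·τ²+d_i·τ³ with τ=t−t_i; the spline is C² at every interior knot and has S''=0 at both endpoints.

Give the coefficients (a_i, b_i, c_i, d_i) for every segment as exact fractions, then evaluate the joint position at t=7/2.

Δ: Δ0=-2, Δ1=-2
row 1: diag=10, rhs=0; c'=3/10, d'=0
back: M1=0
M: M0=0, M1=0, M2=0
seg 0: a=5, c=M0/2=0, d=(M1−M0)/(6·2)=0, b=Δ0−h0·(2M0+M1)/6=-2
seg 1: a=1, c=M1/2=0, d=(M2−M1)/(6·3)=0, b=Δ1−h1·(2M1+M2)/6=-2
t_q=7/2 → seg 1, τ=3/2; S=1+-2·τ+0·τ²+0·τ³=-2

  seg 0: a=5 b=-2 c=0 d=0
  seg 1: a=1 b=-2 c=0 d=0
S(7/2) = -2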